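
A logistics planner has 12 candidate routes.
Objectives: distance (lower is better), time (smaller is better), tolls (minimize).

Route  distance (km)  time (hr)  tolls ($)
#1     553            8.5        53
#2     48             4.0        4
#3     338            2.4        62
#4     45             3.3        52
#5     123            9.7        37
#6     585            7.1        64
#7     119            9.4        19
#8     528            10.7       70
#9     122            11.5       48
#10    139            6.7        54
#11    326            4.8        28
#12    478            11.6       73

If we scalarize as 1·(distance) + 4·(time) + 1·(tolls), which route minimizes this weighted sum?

#1: 1·553 + 4·8.5 + 1·53 = 640.0
#2: 1·48 + 4·4.0 + 1·4 = 68.0
#3: 1·338 + 4·2.4 + 1·62 = 409.6
#4: 1·45 + 4·3.3 + 1·52 = 110.2
#5: 1·123 + 4·9.7 + 1·37 = 198.8
#6: 1·585 + 4·7.1 + 1·64 = 677.4
#7: 1·119 + 4·9.4 + 1·19 = 175.6
#8: 1·528 + 4·10.7 + 1·70 = 640.8
#9: 1·122 + 4·11.5 + 1·48 = 216.0
#10: 1·139 + 4·6.7 + 1·54 = 219.8
#11: 1·326 + 4·4.8 + 1·28 = 373.2
#12: 1·478 + 4·11.6 + 1·73 = 597.4
Lowest: #2 at 68.0.

#2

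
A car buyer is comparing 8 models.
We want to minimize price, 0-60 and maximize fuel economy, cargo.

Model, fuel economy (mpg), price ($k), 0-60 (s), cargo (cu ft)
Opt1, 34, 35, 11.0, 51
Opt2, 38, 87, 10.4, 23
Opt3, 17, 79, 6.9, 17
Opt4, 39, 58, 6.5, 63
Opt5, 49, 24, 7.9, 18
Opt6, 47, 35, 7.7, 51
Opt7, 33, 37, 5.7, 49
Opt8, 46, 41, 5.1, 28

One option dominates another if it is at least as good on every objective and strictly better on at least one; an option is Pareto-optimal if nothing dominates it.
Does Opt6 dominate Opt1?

Yes

Opt6 vs Opt1: fuel economy 47≥34, price 35≤35, 0-60 7.7≤11.0, cargo 51≥51 — Opt6 is at least as good on every objective with at least one strict improvement.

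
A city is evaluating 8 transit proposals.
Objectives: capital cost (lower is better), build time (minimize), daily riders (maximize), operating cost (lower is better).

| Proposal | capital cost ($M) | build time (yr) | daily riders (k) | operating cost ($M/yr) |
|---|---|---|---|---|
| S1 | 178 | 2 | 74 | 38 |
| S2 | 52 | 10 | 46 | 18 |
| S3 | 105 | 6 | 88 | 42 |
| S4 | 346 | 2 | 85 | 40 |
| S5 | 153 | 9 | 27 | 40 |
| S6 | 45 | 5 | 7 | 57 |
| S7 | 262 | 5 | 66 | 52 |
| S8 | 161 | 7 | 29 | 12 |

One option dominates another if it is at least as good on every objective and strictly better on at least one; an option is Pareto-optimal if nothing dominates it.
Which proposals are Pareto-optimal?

S1, S2, S3, S4, S5, S6, S8

S1: not dominated.
S2: not dominated.
S3: not dominated (best daily riders).
S4: not dominated.
S5: not dominated.
S6: not dominated (best capital cost).
S7: dominated by S1 (capital cost 178≤262, build time 2≤5, daily riders 74≥66, operating cost 38≤52).
S8: not dominated (best operating cost).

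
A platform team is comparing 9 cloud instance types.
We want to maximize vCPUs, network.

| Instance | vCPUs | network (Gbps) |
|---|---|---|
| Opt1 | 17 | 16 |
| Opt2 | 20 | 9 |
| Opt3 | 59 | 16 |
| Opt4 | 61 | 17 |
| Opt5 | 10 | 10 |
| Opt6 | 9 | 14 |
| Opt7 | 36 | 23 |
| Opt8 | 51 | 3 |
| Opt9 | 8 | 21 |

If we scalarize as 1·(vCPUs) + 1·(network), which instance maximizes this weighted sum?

Opt4

Opt1: 1·17 + 1·16 = 33
Opt2: 1·20 + 1·9 = 29
Opt3: 1·59 + 1·16 = 75
Opt4: 1·61 + 1·17 = 78
Opt5: 1·10 + 1·10 = 20
Opt6: 1·9 + 1·14 = 23
Opt7: 1·36 + 1·23 = 59
Opt8: 1·51 + 1·3 = 54
Opt9: 1·8 + 1·21 = 29
Highest: Opt4 at 78.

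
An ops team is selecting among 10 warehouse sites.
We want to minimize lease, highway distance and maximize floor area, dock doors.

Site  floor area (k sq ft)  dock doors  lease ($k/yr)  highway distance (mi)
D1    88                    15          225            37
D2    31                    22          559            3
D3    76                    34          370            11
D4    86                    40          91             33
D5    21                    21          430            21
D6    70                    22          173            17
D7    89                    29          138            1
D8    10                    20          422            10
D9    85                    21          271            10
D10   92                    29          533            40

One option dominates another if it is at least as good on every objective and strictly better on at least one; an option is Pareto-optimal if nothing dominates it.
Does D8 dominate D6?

No

D8 vs D6: D8 is worse on floor area (10 vs 70), so it does not dominate D6.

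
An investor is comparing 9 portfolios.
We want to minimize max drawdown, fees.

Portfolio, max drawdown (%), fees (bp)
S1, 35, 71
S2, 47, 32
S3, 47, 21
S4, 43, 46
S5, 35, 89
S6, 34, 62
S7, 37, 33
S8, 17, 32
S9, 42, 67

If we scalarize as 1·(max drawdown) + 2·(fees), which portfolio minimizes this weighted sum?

S1: 1·35 + 2·71 = 177
S2: 1·47 + 2·32 = 111
S3: 1·47 + 2·21 = 89
S4: 1·43 + 2·46 = 135
S5: 1·35 + 2·89 = 213
S6: 1·34 + 2·62 = 158
S7: 1·37 + 2·33 = 103
S8: 1·17 + 2·32 = 81
S9: 1·42 + 2·67 = 176
Lowest: S8 at 81.

S8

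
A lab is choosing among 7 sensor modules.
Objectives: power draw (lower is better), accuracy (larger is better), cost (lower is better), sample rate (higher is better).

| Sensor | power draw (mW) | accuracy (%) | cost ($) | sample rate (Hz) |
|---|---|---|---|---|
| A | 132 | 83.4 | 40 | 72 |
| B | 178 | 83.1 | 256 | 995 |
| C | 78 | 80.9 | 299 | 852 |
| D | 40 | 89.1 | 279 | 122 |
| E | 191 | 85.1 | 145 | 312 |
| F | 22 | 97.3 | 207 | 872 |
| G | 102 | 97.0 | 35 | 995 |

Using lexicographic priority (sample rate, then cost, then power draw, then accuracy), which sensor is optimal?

G

First maximize sample rate: best is 995, kept {B, G}.
Then minimize cost: best is 35, kept {G}.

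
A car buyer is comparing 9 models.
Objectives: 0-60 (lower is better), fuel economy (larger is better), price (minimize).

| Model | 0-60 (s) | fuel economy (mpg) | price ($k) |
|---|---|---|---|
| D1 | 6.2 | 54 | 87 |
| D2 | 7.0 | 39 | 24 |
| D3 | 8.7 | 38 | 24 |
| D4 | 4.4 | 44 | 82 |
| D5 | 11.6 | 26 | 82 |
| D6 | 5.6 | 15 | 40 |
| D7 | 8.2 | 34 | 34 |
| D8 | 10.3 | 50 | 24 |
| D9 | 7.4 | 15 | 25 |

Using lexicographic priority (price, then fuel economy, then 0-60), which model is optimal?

D8

First minimize price: best is 24, kept {D2, D3, D8}.
Then maximize fuel economy: best is 50, kept {D8}.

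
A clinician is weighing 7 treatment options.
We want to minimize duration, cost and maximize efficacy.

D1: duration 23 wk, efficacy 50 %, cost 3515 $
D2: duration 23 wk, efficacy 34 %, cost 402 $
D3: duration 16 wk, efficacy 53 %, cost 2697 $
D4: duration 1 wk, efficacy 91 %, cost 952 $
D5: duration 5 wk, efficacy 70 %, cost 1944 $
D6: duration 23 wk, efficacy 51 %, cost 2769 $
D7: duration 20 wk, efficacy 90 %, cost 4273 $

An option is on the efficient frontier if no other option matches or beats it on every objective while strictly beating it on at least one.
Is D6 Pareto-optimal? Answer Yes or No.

No

D3 vs D6: duration 16≤23, efficacy 53≥51, cost 2697≤2769 — D3 is at least as good on every objective and strictly better on at least one, so D3 dominates D6.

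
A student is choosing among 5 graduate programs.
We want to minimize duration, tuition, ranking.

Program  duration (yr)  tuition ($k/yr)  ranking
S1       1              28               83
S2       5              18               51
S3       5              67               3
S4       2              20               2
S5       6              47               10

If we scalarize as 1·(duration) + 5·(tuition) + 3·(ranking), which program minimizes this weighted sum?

S4

S1: 1·1 + 5·28 + 3·83 = 390
S2: 1·5 + 5·18 + 3·51 = 248
S3: 1·5 + 5·67 + 3·3 = 349
S4: 1·2 + 5·20 + 3·2 = 108
S5: 1·6 + 5·47 + 3·10 = 271
Lowest: S4 at 108.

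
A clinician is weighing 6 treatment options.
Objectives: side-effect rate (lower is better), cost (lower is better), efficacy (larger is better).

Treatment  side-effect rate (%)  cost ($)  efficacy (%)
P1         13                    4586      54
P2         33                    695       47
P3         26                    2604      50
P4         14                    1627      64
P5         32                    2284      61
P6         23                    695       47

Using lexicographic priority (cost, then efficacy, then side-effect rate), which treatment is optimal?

P6

First minimize cost: best is 695, kept {P2, P6}.
Then maximize efficacy: best is 47, kept {P2, P6}.
Then minimize side-effect rate: best is 23, kept {P6}.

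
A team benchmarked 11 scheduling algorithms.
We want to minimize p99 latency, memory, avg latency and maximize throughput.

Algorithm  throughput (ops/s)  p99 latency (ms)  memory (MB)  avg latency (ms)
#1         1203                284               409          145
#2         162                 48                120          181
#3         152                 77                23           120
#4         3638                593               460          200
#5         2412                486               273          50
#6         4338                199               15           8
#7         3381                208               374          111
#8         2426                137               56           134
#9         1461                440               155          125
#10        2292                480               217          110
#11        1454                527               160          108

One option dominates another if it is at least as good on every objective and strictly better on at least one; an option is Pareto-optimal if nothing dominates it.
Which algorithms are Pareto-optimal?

#2, #3, #6, #8

#1: dominated by #6 (throughput 4338≥1203, p99 latency 199≤284, memory 15≤409, avg latency 8≤145).
#2: not dominated (best p99 latency).
#3: not dominated.
#4: dominated by #6 (throughput 4338≥3638, p99 latency 199≤593, memory 15≤460, avg latency 8≤200).
#5: dominated by #6 (throughput 4338≥2412, p99 latency 199≤486, memory 15≤273, avg latency 8≤50).
#6: not dominated (best throughput).
#7: dominated by #6 (throughput 4338≥3381, p99 latency 199≤208, memory 15≤374, avg latency 8≤111).
#8: not dominated.
#9: dominated by #6 (throughput 4338≥1461, p99 latency 199≤440, memory 15≤155, avg latency 8≤125).
#10: dominated by #6 (throughput 4338≥2292, p99 latency 199≤480, memory 15≤217, avg latency 8≤110).
#11: dominated by #6 (throughput 4338≥1454, p99 latency 199≤527, memory 15≤160, avg latency 8≤108).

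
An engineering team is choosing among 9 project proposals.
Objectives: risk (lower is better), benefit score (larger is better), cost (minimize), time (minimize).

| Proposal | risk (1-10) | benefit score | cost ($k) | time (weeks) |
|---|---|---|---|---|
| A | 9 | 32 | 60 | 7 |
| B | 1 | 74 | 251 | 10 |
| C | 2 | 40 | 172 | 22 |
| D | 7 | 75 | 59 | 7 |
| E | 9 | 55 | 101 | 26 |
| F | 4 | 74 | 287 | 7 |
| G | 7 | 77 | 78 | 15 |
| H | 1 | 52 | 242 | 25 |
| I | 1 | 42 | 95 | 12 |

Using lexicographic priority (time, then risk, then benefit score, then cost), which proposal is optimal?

F

First minimize time: best is 7, kept {A, D, F}.
Then minimize risk: best is 4, kept {F}.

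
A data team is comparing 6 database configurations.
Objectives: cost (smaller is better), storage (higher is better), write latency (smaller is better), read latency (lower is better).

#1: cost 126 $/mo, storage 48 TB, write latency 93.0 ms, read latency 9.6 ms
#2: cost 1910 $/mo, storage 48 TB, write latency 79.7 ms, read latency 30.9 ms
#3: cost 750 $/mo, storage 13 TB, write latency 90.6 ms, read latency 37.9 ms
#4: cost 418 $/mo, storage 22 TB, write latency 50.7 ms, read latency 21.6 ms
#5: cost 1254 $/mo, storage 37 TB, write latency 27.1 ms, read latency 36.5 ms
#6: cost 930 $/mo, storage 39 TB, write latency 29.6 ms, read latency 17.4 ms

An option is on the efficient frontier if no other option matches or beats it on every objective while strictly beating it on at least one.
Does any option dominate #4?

#1: worse on write latency (93.0 vs 50.7).
#2: worse on cost (1910 vs 418).
#3: worse on cost (750 vs 418).
#5: worse on cost (1254 vs 418).
#6: worse on cost (930 vs 418).
No option is at least as good as #4 on every objective and strictly better on one.

No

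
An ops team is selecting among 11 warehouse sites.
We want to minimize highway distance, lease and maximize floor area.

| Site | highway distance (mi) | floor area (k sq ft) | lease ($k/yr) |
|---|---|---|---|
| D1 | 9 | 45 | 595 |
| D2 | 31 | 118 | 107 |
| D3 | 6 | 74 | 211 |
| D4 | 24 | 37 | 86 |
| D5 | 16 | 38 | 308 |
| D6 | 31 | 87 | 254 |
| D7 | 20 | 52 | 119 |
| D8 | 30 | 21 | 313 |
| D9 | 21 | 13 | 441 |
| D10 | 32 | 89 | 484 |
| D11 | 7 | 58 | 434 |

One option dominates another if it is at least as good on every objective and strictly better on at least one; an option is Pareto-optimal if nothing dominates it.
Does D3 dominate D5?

Yes

D3 vs D5: highway distance 6≤16, floor area 74≥38, lease 211≤308 — D3 is at least as good on every objective with at least one strict improvement.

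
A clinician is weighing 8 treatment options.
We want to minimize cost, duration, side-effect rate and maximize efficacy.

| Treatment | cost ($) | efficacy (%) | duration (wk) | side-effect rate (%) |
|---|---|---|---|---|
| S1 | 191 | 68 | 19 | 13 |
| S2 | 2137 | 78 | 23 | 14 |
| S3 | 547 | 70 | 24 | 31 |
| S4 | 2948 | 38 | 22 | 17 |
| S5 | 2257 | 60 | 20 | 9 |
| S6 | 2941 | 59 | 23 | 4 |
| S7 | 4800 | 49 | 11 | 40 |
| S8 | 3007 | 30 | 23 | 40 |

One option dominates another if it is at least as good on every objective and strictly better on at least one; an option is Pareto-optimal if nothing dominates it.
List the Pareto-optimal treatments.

S1, S2, S3, S5, S6, S7

S1: not dominated (best cost).
S2: not dominated (best efficacy).
S3: not dominated.
S4: dominated by S1 (cost 191≤2948, efficacy 68≥38, duration 19≤22, side-effect rate 13≤17).
S5: not dominated.
S6: not dominated (best side-effect rate).
S7: not dominated (best duration).
S8: dominated by S1 (cost 191≤3007, efficacy 68≥30, duration 19≤23, side-effect rate 13≤40).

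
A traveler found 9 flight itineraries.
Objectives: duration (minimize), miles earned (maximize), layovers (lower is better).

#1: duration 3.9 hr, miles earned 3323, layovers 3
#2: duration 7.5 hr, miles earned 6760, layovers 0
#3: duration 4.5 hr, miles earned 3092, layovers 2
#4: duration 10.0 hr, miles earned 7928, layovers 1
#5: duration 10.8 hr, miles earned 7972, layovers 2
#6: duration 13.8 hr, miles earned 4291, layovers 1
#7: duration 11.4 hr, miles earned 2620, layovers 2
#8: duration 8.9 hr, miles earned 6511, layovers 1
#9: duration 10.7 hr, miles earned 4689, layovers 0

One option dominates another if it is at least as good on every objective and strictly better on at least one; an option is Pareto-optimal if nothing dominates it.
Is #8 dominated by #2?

#2 vs #8: duration 7.5≤8.9, miles earned 6760≥6511, layovers 0≤1 — #2 is at least as good on every objective with at least one strict improvement.

Yes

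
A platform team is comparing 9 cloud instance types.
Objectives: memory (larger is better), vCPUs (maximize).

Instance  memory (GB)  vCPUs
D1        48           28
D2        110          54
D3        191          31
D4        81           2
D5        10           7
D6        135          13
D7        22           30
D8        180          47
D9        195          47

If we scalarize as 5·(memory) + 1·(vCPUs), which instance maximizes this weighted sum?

D1: 5·48 + 1·28 = 268
D2: 5·110 + 1·54 = 604
D3: 5·191 + 1·31 = 986
D4: 5·81 + 1·2 = 407
D5: 5·10 + 1·7 = 57
D6: 5·135 + 1·13 = 688
D7: 5·22 + 1·30 = 140
D8: 5·180 + 1·47 = 947
D9: 5·195 + 1·47 = 1022
Highest: D9 at 1022.

D9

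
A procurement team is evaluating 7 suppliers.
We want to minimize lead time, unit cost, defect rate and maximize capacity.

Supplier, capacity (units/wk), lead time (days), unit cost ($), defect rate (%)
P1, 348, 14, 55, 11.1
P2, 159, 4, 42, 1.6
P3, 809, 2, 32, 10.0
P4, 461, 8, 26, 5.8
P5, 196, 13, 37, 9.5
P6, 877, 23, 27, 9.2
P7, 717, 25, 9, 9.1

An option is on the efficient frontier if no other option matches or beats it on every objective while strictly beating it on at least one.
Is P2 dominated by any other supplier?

No

P1: worse on lead time (14 vs 4).
P3: worse on defect rate (10.0 vs 1.6).
P4: worse on lead time (8 vs 4).
P5: worse on lead time (13 vs 4).
P6: worse on lead time (23 vs 4).
P7: worse on lead time (25 vs 4).
No option is at least as good as P2 on every objective and strictly better on one.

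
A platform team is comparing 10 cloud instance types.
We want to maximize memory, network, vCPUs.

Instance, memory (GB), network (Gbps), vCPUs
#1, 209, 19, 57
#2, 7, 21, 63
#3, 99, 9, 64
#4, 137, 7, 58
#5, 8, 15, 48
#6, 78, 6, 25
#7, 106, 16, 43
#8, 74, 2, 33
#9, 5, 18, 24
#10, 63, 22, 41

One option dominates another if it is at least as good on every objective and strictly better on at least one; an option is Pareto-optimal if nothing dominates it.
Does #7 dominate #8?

#7 vs #8: memory 106≥74, network 16≥2, vCPUs 43≥33 — #7 is at least as good on every objective with at least one strict improvement.

Yes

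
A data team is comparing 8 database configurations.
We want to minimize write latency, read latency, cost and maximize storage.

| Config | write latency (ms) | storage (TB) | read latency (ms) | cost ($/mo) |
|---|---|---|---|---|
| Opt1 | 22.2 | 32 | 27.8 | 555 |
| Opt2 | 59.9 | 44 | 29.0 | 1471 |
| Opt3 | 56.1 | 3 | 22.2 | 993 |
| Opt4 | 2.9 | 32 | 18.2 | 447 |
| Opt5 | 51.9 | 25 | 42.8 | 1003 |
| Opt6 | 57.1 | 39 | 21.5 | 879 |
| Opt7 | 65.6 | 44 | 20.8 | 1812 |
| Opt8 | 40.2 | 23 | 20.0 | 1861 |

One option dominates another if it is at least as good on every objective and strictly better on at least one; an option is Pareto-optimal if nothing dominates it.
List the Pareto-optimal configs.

Opt2, Opt4, Opt6, Opt7

Opt1: dominated by Opt4 (write latency 2.9≤22.2, storage 32≥32, read latency 18.2≤27.8, cost 447≤555).
Opt2: not dominated.
Opt3: dominated by Opt4 (write latency 2.9≤56.1, storage 32≥3, read latency 18.2≤22.2, cost 447≤993).
Opt4: not dominated (best write latency).
Opt5: dominated by Opt1 (write latency 22.2≤51.9, storage 32≥25, read latency 27.8≤42.8, cost 555≤1003).
Opt6: not dominated.
Opt7: not dominated.
Opt8: dominated by Opt4 (write latency 2.9≤40.2, storage 32≥23, read latency 18.2≤20.0, cost 447≤1861).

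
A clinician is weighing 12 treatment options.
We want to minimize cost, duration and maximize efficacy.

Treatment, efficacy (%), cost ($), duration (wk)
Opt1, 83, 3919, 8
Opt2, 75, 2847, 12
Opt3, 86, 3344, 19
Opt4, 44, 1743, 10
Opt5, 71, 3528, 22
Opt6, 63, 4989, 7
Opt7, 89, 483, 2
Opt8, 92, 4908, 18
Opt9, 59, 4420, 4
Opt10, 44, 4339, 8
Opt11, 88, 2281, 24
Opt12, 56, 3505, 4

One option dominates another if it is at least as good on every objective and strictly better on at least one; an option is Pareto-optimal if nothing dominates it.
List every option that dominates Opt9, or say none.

Opt7

Opt7: efficacy 89≥59, cost 483≤4420, duration 2≤4 — dominates Opt9.
Others (Opt1, Opt2, Opt3, Opt4, Opt5, Opt6, Opt8, Opt10, Opt11, Opt12) are each worse than Opt9 on at least one objective.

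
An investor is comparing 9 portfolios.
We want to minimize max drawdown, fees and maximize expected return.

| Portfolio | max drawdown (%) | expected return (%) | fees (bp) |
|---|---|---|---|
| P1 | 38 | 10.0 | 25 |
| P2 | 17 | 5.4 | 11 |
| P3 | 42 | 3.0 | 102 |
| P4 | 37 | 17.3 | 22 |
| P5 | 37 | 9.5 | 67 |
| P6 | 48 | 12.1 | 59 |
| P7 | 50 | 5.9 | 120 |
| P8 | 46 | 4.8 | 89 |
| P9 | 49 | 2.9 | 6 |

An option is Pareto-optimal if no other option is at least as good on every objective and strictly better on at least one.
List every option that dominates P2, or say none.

P1: worse on max drawdown (38 vs 17).
P3: worse on max drawdown (42 vs 17).
P4: worse on max drawdown (37 vs 17).
P5: worse on max drawdown (37 vs 17).
P6: worse on max drawdown (48 vs 17).
P7: worse on max drawdown (50 vs 17).
P8: worse on max drawdown (46 vs 17).
P9: worse on max drawdown (49 vs 17).
No option dominates P2.

none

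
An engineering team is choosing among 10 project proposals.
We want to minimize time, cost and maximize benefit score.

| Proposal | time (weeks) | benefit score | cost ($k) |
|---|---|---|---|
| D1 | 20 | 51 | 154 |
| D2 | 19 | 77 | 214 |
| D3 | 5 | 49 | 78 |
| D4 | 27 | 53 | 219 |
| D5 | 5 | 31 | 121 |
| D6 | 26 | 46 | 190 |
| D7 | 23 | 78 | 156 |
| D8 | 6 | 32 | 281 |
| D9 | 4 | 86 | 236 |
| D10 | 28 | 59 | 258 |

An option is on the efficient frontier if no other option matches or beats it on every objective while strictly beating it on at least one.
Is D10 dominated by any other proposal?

Yes

D2 vs D10: time 19≤28, benefit score 77≥59, cost 214≤258 — D2 is at least as good on every objective and strictly better on at least one, so D2 dominates D10.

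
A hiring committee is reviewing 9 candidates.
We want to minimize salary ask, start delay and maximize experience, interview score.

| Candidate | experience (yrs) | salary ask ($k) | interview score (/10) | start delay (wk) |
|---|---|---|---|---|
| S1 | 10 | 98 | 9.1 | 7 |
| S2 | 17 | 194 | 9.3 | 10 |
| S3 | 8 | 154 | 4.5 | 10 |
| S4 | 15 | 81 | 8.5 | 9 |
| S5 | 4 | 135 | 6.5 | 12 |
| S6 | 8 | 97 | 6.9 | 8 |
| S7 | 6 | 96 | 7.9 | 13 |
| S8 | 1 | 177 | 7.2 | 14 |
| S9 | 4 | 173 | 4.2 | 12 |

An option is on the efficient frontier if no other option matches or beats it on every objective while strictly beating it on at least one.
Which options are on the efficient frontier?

S1, S2, S4, S6

S1: not dominated (best start delay).
S2: not dominated (best experience).
S3: dominated by S1 (experience 10≥8, salary ask 98≤154, interview score 9.1≥4.5, start delay 7≤10).
S4: not dominated (best salary ask).
S5: dominated by S1 (experience 10≥4, salary ask 98≤135, interview score 9.1≥6.5, start delay 7≤12).
S6: not dominated.
S7: dominated by S4 (experience 15≥6, salary ask 81≤96, interview score 8.5≥7.9, start delay 9≤13).
S8: dominated by S1 (experience 10≥1, salary ask 98≤177, interview score 9.1≥7.2, start delay 7≤14).
S9: dominated by S1 (experience 10≥4, salary ask 98≤173, interview score 9.1≥4.2, start delay 7≤12).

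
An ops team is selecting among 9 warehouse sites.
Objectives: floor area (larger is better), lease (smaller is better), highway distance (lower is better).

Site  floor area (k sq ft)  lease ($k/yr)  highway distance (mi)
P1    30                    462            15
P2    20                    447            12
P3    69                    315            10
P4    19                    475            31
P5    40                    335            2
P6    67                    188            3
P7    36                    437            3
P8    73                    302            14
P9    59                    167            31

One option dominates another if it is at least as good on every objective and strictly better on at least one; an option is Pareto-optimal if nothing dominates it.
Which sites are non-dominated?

P1: dominated by P3 (floor area 69≥30, lease 315≤462, highway distance 10≤15).
P2: dominated by P3 (floor area 69≥20, lease 315≤447, highway distance 10≤12).
P3: not dominated.
P4: dominated by P1 (floor area 30≥19, lease 462≤475, highway distance 15≤31).
P5: not dominated (best highway distance).
P6: not dominated.
P7: dominated by P5 (floor area 40≥36, lease 335≤437, highway distance 2≤3).
P8: not dominated (best floor area).
P9: not dominated (best lease).

P3, P5, P6, P8, P9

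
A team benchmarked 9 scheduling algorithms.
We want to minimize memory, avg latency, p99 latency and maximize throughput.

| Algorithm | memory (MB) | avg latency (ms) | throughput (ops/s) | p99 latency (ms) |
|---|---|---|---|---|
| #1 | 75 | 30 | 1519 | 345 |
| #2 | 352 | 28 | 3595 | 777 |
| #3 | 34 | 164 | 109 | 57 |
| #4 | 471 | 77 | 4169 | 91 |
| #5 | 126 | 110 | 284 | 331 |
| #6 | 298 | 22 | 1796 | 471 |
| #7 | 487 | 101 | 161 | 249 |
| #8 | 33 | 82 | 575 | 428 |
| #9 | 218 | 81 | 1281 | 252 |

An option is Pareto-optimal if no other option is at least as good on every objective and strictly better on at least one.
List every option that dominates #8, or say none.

#1: worse on memory (75 vs 33).
#2: worse on memory (352 vs 33).
#3: worse on memory (34 vs 33).
#4: worse on memory (471 vs 33).
#5: worse on memory (126 vs 33).
#6: worse on memory (298 vs 33).
#7: worse on memory (487 vs 33).
#9: worse on memory (218 vs 33).
No option dominates #8.

none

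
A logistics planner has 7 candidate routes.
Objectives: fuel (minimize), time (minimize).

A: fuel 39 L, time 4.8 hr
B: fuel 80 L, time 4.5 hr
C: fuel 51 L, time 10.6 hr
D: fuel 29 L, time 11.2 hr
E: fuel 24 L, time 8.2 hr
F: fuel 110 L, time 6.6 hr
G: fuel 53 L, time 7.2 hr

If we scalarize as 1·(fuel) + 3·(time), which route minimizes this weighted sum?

A: 1·39 + 3·4.8 = 53.4
B: 1·80 + 3·4.5 = 93.5
C: 1·51 + 3·10.6 = 82.8
D: 1·29 + 3·11.2 = 62.6
E: 1·24 + 3·8.2 = 48.6
F: 1·110 + 3·6.6 = 129.8
G: 1·53 + 3·7.2 = 74.6
Lowest: E at 48.6.

E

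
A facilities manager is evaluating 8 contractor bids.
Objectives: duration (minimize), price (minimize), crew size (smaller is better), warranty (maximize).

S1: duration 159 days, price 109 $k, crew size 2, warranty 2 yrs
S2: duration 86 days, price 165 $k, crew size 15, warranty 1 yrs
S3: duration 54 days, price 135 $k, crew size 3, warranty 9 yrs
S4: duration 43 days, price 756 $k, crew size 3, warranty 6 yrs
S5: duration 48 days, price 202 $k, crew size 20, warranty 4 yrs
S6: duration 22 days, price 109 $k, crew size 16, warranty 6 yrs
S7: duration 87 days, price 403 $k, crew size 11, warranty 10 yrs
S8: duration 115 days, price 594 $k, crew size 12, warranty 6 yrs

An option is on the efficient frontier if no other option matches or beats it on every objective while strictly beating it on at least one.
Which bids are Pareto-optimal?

S1, S3, S4, S6, S7

S1: not dominated (best crew size).
S2: dominated by S3 (duration 54≤86, price 135≤165, crew size 3≤15, warranty 9≥1).
S3: not dominated.
S4: not dominated.
S5: dominated by S6 (duration 22≤48, price 109≤202, crew size 16≤20, warranty 6≥4).
S6: not dominated (best duration).
S7: not dominated (best warranty).
S8: dominated by S3 (duration 54≤115, price 135≤594, crew size 3≤12, warranty 9≥6).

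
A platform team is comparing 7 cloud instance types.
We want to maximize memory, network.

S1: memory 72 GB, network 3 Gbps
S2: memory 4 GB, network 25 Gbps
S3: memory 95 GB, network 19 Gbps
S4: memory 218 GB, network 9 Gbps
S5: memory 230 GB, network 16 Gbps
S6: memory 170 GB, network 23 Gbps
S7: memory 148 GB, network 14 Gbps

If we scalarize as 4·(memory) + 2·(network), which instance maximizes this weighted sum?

S5

S1: 4·72 + 2·3 = 294
S2: 4·4 + 2·25 = 66
S3: 4·95 + 2·19 = 418
S4: 4·218 + 2·9 = 890
S5: 4·230 + 2·16 = 952
S6: 4·170 + 2·23 = 726
S7: 4·148 + 2·14 = 620
Highest: S5 at 952.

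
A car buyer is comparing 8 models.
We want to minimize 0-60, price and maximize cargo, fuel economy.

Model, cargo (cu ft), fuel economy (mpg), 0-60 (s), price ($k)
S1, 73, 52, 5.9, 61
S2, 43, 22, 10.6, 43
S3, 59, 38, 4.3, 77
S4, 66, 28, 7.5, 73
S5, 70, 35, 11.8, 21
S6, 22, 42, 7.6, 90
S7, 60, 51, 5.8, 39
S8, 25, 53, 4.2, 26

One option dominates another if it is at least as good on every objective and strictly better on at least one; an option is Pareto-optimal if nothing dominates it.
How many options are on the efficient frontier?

S1: not dominated (best cargo).
S2: dominated by S7 (cargo 60≥43, fuel economy 51≥22, 0-60 5.8≤10.6, price 39≤43).
S3: not dominated.
S4: dominated by S1 (cargo 73≥66, fuel economy 52≥28, 0-60 5.9≤7.5, price 61≤73).
S5: not dominated (best price).
S6: dominated by S1 (cargo 73≥22, fuel economy 52≥42, 0-60 5.9≤7.6, price 61≤90).
S7: not dominated.
S8: not dominated (best fuel economy).
Pareto-optimal: S1, S3, S5, S7, S8 → 5.

5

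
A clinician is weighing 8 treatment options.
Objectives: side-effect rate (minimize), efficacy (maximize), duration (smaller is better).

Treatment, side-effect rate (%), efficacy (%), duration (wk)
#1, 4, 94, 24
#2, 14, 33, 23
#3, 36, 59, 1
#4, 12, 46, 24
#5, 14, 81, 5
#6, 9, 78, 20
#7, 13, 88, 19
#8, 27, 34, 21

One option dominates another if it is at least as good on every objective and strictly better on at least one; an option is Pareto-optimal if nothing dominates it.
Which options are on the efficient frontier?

#1, #3, #5, #6, #7

#1: not dominated (best side-effect rate).
#2: dominated by #5 (side-effect rate 14≤14, efficacy 81≥33, duration 5≤23).
#3: not dominated (best duration).
#4: dominated by #1 (side-effect rate 4≤12, efficacy 94≥46, duration 24≤24).
#5: not dominated.
#6: not dominated.
#7: not dominated.
#8: dominated by #5 (side-effect rate 14≤27, efficacy 81≥34, duration 5≤21).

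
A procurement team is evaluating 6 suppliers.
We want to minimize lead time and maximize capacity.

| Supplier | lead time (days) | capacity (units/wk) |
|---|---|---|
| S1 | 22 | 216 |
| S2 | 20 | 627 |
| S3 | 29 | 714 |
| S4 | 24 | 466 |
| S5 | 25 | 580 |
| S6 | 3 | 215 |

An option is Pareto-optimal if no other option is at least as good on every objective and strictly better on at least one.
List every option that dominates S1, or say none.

S2: lead time 20≤22, capacity 627≥216 — dominates S1.
Others (S3, S4, S5, S6) are each worse than S1 on at least one objective.

S2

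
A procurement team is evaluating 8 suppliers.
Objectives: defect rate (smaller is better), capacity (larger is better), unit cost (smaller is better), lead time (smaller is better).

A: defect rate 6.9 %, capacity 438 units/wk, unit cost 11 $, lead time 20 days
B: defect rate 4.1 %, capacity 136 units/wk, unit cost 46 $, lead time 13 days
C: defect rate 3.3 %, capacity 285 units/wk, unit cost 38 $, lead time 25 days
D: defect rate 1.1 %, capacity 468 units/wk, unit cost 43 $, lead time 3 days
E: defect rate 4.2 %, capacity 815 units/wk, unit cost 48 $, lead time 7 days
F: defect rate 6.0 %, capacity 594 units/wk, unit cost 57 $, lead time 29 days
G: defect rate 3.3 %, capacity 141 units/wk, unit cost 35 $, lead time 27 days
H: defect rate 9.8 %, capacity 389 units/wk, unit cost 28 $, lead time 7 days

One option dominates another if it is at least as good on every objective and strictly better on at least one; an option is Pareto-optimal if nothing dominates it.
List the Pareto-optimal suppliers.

A, C, D, E, G, H

A: not dominated (best unit cost).
B: dominated by D (defect rate 1.1≤4.1, capacity 468≥136, unit cost 43≤46, lead time 3≤13).
C: not dominated.
D: not dominated (best defect rate).
E: not dominated (best capacity).
F: dominated by E (defect rate 4.2≤6.0, capacity 815≥594, unit cost 48≤57, lead time 7≤29).
G: not dominated.
H: not dominated.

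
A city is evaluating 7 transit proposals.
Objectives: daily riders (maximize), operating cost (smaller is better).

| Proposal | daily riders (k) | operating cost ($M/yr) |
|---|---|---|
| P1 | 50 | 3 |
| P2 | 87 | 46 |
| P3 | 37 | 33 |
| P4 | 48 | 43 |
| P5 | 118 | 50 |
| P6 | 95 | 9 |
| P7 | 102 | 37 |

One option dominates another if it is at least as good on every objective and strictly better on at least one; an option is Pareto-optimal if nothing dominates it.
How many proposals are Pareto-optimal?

4

P1: not dominated (best operating cost).
P2: dominated by P6 (daily riders 95≥87, operating cost 9≤46).
P3: dominated by P1 (daily riders 50≥37, operating cost 3≤33).
P4: dominated by P1 (daily riders 50≥48, operating cost 3≤43).
P5: not dominated (best daily riders).
P6: not dominated.
P7: not dominated.
Pareto-optimal: P1, P5, P6, P7 → 4.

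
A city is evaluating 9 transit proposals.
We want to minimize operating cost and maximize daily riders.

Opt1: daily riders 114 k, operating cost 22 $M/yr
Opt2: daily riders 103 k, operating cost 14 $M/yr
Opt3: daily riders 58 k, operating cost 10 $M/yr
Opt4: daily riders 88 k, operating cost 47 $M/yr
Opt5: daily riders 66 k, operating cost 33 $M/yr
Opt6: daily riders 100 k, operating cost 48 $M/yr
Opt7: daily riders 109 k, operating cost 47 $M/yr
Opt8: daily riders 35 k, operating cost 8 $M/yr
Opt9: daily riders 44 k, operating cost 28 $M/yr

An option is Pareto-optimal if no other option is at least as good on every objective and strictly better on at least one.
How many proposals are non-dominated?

4

Opt1: not dominated (best daily riders).
Opt2: not dominated.
Opt3: not dominated.
Opt4: dominated by Opt1 (daily riders 114≥88, operating cost 22≤47).
Opt5: dominated by Opt1 (daily riders 114≥66, operating cost 22≤33).
Opt6: dominated by Opt1 (daily riders 114≥100, operating cost 22≤48).
Opt7: dominated by Opt1 (daily riders 114≥109, operating cost 22≤47).
Opt8: not dominated (best operating cost).
Opt9: dominated by Opt1 (daily riders 114≥44, operating cost 22≤28).
Pareto-optimal: Opt1, Opt2, Opt3, Opt8 → 4.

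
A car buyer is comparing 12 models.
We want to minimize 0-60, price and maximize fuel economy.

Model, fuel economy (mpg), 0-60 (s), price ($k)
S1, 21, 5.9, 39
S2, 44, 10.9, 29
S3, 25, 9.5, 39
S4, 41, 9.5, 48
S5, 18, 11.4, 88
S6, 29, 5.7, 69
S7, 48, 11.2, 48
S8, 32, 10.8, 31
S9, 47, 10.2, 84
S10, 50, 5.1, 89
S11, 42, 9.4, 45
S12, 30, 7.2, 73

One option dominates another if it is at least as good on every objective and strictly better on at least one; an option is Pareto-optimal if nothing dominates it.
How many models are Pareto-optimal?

S1: not dominated.
S2: not dominated (best price).
S3: not dominated.
S4: dominated by S11 (fuel economy 42≥41, 0-60 9.4≤9.5, price 45≤48).
S5: dominated by S1 (fuel economy 21≥18, 0-60 5.9≤11.4, price 39≤88).
S6: not dominated.
S7: not dominated.
S8: not dominated.
S9: not dominated.
S10: not dominated (best fuel economy).
S11: not dominated.
S12: not dominated.
Pareto-optimal: S1, S2, S3, S6, S7, S8, S9, S10, S11, S12 → 10.

10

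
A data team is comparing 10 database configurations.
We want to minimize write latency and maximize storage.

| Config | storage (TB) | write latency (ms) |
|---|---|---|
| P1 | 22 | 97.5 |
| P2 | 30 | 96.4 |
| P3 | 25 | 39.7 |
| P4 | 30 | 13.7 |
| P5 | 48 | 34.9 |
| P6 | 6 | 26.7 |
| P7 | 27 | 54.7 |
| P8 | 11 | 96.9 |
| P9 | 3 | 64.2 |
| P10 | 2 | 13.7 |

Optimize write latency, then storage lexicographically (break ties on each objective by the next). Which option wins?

First minimize write latency: best is 13.7, kept {P4, P10}.
Then maximize storage: best is 30, kept {P4}.

P4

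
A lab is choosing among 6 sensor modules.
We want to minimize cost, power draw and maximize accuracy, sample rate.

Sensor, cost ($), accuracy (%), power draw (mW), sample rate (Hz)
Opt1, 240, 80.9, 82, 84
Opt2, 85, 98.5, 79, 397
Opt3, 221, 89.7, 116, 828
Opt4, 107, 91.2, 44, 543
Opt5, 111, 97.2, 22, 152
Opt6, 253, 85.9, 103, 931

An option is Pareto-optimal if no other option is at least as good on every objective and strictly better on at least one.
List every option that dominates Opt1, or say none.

Opt2: cost 85≤240, accuracy 98.5≥80.9, power draw 79≤82, sample rate 397≥84 — dominates Opt1.
Opt4: cost 107≤240, accuracy 91.2≥80.9, power draw 44≤82, sample rate 543≥84 — dominates Opt1.
Opt5: cost 111≤240, accuracy 97.2≥80.9, power draw 22≤82, sample rate 152≥84 — dominates Opt1.
Others (Opt3, Opt6) are each worse than Opt1 on at least one objective.

Opt2, Opt4, Opt5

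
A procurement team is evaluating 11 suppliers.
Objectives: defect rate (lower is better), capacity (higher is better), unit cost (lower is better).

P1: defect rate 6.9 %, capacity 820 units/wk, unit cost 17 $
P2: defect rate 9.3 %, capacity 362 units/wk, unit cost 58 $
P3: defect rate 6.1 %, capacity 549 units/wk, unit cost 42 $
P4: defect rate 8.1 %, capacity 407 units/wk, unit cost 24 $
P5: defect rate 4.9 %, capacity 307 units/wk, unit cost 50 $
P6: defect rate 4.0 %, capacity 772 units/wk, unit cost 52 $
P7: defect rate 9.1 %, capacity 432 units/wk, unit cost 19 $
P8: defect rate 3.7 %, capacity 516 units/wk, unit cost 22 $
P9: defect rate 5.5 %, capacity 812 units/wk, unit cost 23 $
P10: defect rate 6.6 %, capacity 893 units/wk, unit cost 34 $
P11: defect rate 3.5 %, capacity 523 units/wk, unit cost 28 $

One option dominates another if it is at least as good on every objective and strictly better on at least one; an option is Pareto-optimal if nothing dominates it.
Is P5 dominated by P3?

P3 vs P5: P3 is worse on defect rate (6.1 vs 4.9), so it does not dominate P5.

No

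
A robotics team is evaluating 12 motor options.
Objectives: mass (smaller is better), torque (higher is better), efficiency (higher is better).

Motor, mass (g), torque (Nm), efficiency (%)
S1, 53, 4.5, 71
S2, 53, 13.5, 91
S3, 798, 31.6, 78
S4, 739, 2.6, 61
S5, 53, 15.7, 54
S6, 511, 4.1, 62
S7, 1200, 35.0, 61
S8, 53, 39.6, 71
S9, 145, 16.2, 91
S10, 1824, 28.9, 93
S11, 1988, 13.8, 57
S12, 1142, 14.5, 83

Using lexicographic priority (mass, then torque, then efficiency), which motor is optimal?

S8

First minimize mass: best is 53, kept {S1, S2, S5, S8}.
Then maximize torque: best is 39.6, kept {S8}.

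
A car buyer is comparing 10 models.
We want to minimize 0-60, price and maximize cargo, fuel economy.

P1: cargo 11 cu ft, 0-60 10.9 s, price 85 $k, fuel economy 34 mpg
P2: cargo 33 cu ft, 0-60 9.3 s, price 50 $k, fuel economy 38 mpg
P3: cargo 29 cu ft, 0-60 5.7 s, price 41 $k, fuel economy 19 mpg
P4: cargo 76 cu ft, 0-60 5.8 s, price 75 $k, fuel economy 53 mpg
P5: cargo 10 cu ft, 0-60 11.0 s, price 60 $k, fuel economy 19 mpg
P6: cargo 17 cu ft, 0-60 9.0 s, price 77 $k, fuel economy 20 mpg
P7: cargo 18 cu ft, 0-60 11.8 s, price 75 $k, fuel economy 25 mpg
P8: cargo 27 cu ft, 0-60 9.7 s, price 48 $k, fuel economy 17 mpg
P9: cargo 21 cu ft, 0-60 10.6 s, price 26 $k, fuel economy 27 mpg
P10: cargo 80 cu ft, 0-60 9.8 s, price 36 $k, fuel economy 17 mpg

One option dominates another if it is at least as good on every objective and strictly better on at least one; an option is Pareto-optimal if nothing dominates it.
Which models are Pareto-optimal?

P1: dominated by P2 (cargo 33≥11, 0-60 9.3≤10.9, price 50≤85, fuel economy 38≥34).
P2: not dominated.
P3: not dominated (best 0-60).
P4: not dominated (best fuel economy).
P5: dominated by P2 (cargo 33≥10, 0-60 9.3≤11.0, price 50≤60, fuel economy 38≥19).
P6: dominated by P4 (cargo 76≥17, 0-60 5.8≤9.0, price 75≤77, fuel economy 53≥20).
P7: dominated by P2 (cargo 33≥18, 0-60 9.3≤11.8, price 50≤75, fuel economy 38≥25).
P8: dominated by P3 (cargo 29≥27, 0-60 5.7≤9.7, price 41≤48, fuel economy 19≥17).
P9: not dominated (best price).
P10: not dominated (best cargo).

P2, P3, P4, P9, P10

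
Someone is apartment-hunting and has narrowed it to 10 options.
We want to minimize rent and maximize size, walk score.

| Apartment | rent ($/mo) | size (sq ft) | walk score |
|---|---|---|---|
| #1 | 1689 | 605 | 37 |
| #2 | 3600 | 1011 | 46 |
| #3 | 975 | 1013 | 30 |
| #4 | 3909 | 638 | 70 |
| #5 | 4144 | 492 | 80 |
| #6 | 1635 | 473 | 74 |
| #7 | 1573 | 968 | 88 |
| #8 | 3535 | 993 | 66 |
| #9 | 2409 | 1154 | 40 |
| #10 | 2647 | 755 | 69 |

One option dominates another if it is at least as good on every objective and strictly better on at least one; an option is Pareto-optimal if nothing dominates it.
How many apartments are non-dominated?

5

#1: dominated by #7 (rent 1573≤1689, size 968≥605, walk score 88≥37).
#2: not dominated.
#3: not dominated (best rent).
#4: dominated by #7 (rent 1573≤3909, size 968≥638, walk score 88≥70).
#5: dominated by #7 (rent 1573≤4144, size 968≥492, walk score 88≥80).
#6: dominated by #7 (rent 1573≤1635, size 968≥473, walk score 88≥74).
#7: not dominated (best walk score).
#8: not dominated.
#9: not dominated (best size).
#10: dominated by #7 (rent 1573≤2647, size 968≥755, walk score 88≥69).
Pareto-optimal: #2, #3, #7, #8, #9 → 5.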